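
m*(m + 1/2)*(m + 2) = m^3 + 5*m^2/2 + m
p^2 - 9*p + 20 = (p - 5)*(p - 4)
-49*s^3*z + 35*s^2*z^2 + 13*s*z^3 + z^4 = z*(-s + z)*(7*s + z)^2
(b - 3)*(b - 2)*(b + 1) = b^3 - 4*b^2 + b + 6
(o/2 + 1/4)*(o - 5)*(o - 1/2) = o^3/2 - 5*o^2/2 - o/8 + 5/8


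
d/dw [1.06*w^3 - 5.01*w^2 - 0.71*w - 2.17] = 3.18*w^2 - 10.02*w - 0.71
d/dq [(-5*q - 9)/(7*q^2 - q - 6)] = (-35*q^2 + 5*q + (5*q + 9)*(14*q - 1) + 30)/(-7*q^2 + q + 6)^2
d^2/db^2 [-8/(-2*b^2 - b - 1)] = 16*(-4*b^2 - 2*b + (4*b + 1)^2 - 2)/(2*b^2 + b + 1)^3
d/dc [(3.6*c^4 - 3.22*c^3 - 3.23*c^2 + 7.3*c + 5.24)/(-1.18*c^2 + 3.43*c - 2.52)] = (-8.496*c^5 + 40.8436*c^4 - 58.3772*c^3 + 21.8783*c^2 + 28.6456*c - 36.3692)/(1.3924*c^4 - 8.0948*c^3 + 17.7121*c^2 - 17.2872*c + 6.3504)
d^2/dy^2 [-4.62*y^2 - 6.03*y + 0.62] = -9.24000000000000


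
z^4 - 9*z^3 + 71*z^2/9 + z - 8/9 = (z - 8)*(z - 1)*(z - 1/3)*(z + 1/3)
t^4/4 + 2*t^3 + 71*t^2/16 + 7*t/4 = t*(t/4 + 1)*(t + 1/2)*(t + 7/2)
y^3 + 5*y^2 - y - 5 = (y - 1)*(y + 1)*(y + 5)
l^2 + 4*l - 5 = (l - 1)*(l + 5)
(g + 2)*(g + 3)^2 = g^3 + 8*g^2 + 21*g + 18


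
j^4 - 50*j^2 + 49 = (j - 7)*(j - 1)*(j + 1)*(j + 7)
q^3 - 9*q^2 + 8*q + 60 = (q - 6)*(q - 5)*(q + 2)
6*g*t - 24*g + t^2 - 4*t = (6*g + t)*(t - 4)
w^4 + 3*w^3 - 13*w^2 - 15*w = w*(w - 3)*(w + 1)*(w + 5)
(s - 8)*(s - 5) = s^2 - 13*s + 40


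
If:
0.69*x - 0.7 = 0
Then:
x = 1.01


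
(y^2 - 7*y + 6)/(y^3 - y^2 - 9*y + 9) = (y - 6)/(y^2 - 9)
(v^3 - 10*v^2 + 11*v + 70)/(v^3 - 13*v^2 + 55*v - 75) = (v^2 - 5*v - 14)/(v^2 - 8*v + 15)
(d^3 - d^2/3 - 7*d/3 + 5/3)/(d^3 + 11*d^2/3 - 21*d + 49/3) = (3*d^2 + 2*d - 5)/(3*d^2 + 14*d - 49)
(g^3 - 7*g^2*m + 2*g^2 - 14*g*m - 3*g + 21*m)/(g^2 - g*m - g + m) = (g^2 - 7*g*m + 3*g - 21*m)/(g - m)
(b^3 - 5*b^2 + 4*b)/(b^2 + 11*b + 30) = b*(b^2 - 5*b + 4)/(b^2 + 11*b + 30)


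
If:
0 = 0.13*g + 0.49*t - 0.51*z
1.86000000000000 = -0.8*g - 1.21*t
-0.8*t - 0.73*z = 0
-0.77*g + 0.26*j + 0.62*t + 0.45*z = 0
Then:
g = -2.86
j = -8.65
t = 0.35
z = -0.39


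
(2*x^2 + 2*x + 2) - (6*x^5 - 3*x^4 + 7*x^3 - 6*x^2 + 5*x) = -6*x^5 + 3*x^4 - 7*x^3 + 8*x^2 - 3*x + 2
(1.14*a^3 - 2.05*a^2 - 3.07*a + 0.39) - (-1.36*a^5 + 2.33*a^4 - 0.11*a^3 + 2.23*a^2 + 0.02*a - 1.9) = 1.36*a^5 - 2.33*a^4 + 1.25*a^3 - 4.28*a^2 - 3.09*a + 2.29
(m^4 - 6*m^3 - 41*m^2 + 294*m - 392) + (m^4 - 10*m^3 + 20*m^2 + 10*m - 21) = 2*m^4 - 16*m^3 - 21*m^2 + 304*m - 413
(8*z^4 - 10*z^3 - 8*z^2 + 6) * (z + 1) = 8*z^5 - 2*z^4 - 18*z^3 - 8*z^2 + 6*z + 6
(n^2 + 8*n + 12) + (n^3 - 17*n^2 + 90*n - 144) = n^3 - 16*n^2 + 98*n - 132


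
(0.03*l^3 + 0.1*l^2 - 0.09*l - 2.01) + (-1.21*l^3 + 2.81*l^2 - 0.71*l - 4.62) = -1.18*l^3 + 2.91*l^2 - 0.8*l - 6.63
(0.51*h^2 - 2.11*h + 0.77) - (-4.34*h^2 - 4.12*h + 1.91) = 4.85*h^2 + 2.01*h - 1.14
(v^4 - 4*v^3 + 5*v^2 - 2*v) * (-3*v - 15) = -3*v^5 - 3*v^4 + 45*v^3 - 69*v^2 + 30*v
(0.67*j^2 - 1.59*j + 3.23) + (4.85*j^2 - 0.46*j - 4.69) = 5.52*j^2 - 2.05*j - 1.46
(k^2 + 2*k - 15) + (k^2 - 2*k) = 2*k^2 - 15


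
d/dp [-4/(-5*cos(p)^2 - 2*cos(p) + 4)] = 8*(5*cos(p) + 1)*sin(p)/(5*cos(p)^2 + 2*cos(p) - 4)^2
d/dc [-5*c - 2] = -5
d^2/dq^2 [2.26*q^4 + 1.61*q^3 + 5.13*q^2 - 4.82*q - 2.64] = 27.12*q^2 + 9.66*q + 10.26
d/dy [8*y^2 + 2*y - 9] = 16*y + 2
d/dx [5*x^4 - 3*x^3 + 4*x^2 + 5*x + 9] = 20*x^3 - 9*x^2 + 8*x + 5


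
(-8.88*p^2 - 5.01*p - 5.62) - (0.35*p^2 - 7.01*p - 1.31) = -9.23*p^2 + 2.0*p - 4.31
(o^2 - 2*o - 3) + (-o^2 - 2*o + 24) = 21 - 4*o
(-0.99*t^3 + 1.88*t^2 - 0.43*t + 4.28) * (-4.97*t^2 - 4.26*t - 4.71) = 4.9203*t^5 - 5.1262*t^4 - 1.2088*t^3 - 28.2946*t^2 - 16.2075*t - 20.1588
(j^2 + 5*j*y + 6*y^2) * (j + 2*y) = j^3 + 7*j^2*y + 16*j*y^2 + 12*y^3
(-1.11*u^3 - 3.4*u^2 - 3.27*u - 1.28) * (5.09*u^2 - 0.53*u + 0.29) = -5.6499*u^5 - 16.7177*u^4 - 15.1642*u^3 - 5.7681*u^2 - 0.2699*u - 0.3712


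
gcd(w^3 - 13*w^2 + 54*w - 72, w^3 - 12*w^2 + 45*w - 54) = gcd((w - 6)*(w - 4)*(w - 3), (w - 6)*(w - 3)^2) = w^2 - 9*w + 18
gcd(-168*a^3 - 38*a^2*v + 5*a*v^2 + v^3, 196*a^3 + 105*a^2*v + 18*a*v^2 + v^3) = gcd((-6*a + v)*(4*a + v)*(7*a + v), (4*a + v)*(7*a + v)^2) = 28*a^2 + 11*a*v + v^2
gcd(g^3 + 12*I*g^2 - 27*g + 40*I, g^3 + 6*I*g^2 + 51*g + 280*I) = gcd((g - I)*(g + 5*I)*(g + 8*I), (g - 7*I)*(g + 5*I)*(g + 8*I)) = g^2 + 13*I*g - 40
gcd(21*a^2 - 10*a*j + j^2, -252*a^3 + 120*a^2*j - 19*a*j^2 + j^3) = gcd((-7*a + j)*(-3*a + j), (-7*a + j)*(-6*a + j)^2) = 7*a - j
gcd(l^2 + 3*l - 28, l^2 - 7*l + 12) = l - 4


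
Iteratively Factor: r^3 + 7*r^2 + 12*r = (r + 3)*(r^2 + 4*r) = (r + 3)*(r + 4)*(r)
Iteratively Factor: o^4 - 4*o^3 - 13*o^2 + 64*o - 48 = (o - 3)*(o^3 - o^2 - 16*o + 16) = (o - 3)*(o + 4)*(o^2 - 5*o + 4) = (o - 3)*(o - 1)*(o + 4)*(o - 4)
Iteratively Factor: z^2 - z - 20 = (z + 4)*(z - 5)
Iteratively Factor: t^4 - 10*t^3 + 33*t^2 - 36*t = (t - 3)*(t^3 - 7*t^2 + 12*t) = (t - 4)*(t - 3)*(t^2 - 3*t) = t*(t - 4)*(t - 3)*(t - 3)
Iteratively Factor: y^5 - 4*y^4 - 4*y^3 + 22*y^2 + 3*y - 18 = (y - 1)*(y^4 - 3*y^3 - 7*y^2 + 15*y + 18) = (y - 1)*(y + 2)*(y^3 - 5*y^2 + 3*y + 9) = (y - 3)*(y - 1)*(y + 2)*(y^2 - 2*y - 3) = (y - 3)^2*(y - 1)*(y + 2)*(y + 1)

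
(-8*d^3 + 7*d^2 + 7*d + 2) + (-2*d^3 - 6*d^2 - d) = -10*d^3 + d^2 + 6*d + 2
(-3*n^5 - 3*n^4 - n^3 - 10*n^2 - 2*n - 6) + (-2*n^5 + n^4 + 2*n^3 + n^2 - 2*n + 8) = -5*n^5 - 2*n^4 + n^3 - 9*n^2 - 4*n + 2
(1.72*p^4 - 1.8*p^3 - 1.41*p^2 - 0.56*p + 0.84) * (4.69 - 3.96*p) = -6.8112*p^5 + 15.1948*p^4 - 2.8584*p^3 - 4.3953*p^2 - 5.9528*p + 3.9396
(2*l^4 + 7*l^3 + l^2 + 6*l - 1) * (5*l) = 10*l^5 + 35*l^4 + 5*l^3 + 30*l^2 - 5*l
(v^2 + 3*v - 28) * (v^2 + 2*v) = v^4 + 5*v^3 - 22*v^2 - 56*v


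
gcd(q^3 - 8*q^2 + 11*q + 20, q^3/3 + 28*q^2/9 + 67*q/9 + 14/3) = q + 1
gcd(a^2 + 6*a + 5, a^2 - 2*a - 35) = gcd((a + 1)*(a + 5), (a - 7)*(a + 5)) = a + 5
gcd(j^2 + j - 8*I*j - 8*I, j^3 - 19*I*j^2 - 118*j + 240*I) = j - 8*I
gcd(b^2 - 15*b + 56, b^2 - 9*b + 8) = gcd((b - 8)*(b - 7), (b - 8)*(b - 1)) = b - 8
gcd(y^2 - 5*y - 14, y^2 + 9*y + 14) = y + 2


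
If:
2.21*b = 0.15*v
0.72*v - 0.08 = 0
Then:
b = 0.01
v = 0.11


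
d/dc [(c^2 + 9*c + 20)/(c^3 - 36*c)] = (-c^4 - 18*c^3 - 96*c^2 + 720)/(c^2*(c^4 - 72*c^2 + 1296))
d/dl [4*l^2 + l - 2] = 8*l + 1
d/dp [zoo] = 0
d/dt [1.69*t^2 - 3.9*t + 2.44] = 3.38*t - 3.9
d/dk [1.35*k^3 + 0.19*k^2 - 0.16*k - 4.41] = 4.05*k^2 + 0.38*k - 0.16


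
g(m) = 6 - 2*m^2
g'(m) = -4*m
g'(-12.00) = 48.00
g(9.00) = -156.00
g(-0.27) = 5.85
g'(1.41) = -5.64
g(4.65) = -37.24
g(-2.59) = -7.42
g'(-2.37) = 9.48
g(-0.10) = 5.98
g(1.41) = 2.02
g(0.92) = 4.31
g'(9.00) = -36.00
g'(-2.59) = 10.36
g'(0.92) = -3.68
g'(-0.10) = 0.40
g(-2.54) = -6.90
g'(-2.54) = 10.16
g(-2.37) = -5.23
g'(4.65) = -18.60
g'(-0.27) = 1.08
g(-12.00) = -282.00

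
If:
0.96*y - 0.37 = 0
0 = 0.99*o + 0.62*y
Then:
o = -0.24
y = 0.39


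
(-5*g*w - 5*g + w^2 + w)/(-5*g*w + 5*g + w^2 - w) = (w + 1)/(w - 1)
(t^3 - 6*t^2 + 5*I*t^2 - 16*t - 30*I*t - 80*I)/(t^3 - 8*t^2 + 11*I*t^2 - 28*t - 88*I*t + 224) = (t^2 + t*(2 + 5*I) + 10*I)/(t^2 + 11*I*t - 28)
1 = 1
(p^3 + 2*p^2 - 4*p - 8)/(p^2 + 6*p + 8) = (p^2 - 4)/(p + 4)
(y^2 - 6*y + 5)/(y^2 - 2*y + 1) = (y - 5)/(y - 1)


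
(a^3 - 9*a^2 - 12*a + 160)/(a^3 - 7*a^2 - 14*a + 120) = (a - 8)/(a - 6)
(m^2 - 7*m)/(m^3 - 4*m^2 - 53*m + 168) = m*(m - 7)/(m^3 - 4*m^2 - 53*m + 168)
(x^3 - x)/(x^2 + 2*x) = (x^2 - 1)/(x + 2)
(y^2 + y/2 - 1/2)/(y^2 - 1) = (y - 1/2)/(y - 1)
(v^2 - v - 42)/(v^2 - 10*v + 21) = (v + 6)/(v - 3)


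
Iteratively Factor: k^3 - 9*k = (k + 3)*(k^2 - 3*k) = (k - 3)*(k + 3)*(k)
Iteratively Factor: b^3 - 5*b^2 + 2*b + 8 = (b + 1)*(b^2 - 6*b + 8) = (b - 2)*(b + 1)*(b - 4)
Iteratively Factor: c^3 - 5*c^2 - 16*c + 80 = (c - 4)*(c^2 - c - 20) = (c - 5)*(c - 4)*(c + 4)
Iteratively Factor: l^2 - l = (l - 1)*(l)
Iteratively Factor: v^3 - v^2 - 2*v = (v)*(v^2 - v - 2) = v*(v + 1)*(v - 2)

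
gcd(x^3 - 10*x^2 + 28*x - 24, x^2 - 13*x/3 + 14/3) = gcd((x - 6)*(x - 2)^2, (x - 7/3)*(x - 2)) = x - 2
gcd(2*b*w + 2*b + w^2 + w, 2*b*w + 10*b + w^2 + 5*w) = 2*b + w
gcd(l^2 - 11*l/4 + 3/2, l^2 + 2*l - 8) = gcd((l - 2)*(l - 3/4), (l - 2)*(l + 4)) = l - 2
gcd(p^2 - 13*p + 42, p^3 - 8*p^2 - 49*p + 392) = p - 7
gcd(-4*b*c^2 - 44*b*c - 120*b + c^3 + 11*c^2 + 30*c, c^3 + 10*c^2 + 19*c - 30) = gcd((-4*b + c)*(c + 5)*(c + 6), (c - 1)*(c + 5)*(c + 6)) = c^2 + 11*c + 30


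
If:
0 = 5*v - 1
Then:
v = 1/5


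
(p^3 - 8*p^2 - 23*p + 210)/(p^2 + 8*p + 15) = (p^2 - 13*p + 42)/(p + 3)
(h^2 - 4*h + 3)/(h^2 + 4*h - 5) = (h - 3)/(h + 5)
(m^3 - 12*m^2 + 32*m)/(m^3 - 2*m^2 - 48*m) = (m - 4)/(m + 6)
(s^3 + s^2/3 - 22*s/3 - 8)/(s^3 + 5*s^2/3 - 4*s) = (3*s^3 + s^2 - 22*s - 24)/(s*(3*s^2 + 5*s - 12))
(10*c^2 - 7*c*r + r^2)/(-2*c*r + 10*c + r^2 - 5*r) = (-5*c + r)/(r - 5)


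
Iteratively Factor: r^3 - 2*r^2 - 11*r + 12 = (r + 3)*(r^2 - 5*r + 4) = (r - 1)*(r + 3)*(r - 4)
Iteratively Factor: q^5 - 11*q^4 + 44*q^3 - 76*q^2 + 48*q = (q - 2)*(q^4 - 9*q^3 + 26*q^2 - 24*q) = (q - 3)*(q - 2)*(q^3 - 6*q^2 + 8*q) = (q - 3)*(q - 2)^2*(q^2 - 4*q) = q*(q - 3)*(q - 2)^2*(q - 4)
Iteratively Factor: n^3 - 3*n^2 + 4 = (n + 1)*(n^2 - 4*n + 4) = (n - 2)*(n + 1)*(n - 2)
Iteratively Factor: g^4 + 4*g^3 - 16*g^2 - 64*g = (g + 4)*(g^3 - 16*g) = (g + 4)^2*(g^2 - 4*g) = (g - 4)*(g + 4)^2*(g)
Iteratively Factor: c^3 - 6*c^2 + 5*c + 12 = (c - 3)*(c^2 - 3*c - 4) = (c - 3)*(c + 1)*(c - 4)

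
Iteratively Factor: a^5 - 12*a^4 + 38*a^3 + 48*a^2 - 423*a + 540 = (a + 3)*(a^4 - 15*a^3 + 83*a^2 - 201*a + 180) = (a - 4)*(a + 3)*(a^3 - 11*a^2 + 39*a - 45) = (a - 5)*(a - 4)*(a + 3)*(a^2 - 6*a + 9) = (a - 5)*(a - 4)*(a - 3)*(a + 3)*(a - 3)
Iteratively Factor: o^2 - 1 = (o + 1)*(o - 1)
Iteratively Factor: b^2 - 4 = (b - 2)*(b + 2)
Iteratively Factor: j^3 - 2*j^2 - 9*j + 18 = (j - 3)*(j^2 + j - 6) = (j - 3)*(j - 2)*(j + 3)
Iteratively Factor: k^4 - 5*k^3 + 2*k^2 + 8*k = (k + 1)*(k^3 - 6*k^2 + 8*k) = (k - 4)*(k + 1)*(k^2 - 2*k) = (k - 4)*(k - 2)*(k + 1)*(k)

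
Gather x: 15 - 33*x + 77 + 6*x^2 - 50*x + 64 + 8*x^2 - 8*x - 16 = 14*x^2 - 91*x + 140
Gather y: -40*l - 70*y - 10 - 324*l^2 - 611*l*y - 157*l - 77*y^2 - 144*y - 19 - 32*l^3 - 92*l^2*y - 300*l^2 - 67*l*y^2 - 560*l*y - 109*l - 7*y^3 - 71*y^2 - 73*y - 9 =-32*l^3 - 624*l^2 - 306*l - 7*y^3 + y^2*(-67*l - 148) + y*(-92*l^2 - 1171*l - 287) - 38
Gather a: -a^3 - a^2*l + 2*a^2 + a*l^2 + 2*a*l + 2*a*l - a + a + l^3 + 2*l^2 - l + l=-a^3 + a^2*(2 - l) + a*(l^2 + 4*l) + l^3 + 2*l^2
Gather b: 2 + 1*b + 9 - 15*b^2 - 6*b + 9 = -15*b^2 - 5*b + 20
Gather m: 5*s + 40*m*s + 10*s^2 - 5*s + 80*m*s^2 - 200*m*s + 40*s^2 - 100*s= m*(80*s^2 - 160*s) + 50*s^2 - 100*s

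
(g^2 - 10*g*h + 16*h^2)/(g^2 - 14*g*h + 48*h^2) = (g - 2*h)/(g - 6*h)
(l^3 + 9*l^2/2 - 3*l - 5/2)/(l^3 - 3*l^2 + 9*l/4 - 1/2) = 2*(2*l^3 + 9*l^2 - 6*l - 5)/(4*l^3 - 12*l^2 + 9*l - 2)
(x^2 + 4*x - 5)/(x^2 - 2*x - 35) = (x - 1)/(x - 7)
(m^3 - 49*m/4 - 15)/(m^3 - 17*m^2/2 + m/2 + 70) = (m + 3/2)/(m - 7)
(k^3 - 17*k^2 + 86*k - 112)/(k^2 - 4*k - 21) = (k^2 - 10*k + 16)/(k + 3)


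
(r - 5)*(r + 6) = r^2 + r - 30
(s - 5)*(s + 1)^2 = s^3 - 3*s^2 - 9*s - 5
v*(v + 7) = v^2 + 7*v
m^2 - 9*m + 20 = (m - 5)*(m - 4)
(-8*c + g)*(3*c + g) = -24*c^2 - 5*c*g + g^2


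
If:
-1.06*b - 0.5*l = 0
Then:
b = -0.471698113207547*l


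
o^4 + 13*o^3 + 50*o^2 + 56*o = o*(o + 2)*(o + 4)*(o + 7)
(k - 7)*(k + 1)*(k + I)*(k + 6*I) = k^4 - 6*k^3 + 7*I*k^3 - 13*k^2 - 42*I*k^2 + 36*k - 49*I*k + 42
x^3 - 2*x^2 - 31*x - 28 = (x - 7)*(x + 1)*(x + 4)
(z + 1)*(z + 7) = z^2 + 8*z + 7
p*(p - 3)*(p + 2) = p^3 - p^2 - 6*p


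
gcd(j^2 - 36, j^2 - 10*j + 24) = j - 6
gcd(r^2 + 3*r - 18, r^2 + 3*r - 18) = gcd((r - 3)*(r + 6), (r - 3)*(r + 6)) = r^2 + 3*r - 18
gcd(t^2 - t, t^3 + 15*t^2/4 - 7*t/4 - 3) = t - 1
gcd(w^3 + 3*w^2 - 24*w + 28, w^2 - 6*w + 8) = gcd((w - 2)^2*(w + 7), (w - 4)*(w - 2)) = w - 2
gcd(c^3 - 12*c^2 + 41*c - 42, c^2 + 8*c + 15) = 1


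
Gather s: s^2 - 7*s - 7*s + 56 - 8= s^2 - 14*s + 48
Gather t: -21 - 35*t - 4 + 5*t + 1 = -30*t - 24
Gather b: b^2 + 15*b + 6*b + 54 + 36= b^2 + 21*b + 90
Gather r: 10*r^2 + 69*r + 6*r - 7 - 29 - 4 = 10*r^2 + 75*r - 40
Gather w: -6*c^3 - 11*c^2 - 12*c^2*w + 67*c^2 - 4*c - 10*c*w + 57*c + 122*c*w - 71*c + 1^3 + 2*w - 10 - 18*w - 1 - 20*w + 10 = -6*c^3 + 56*c^2 - 18*c + w*(-12*c^2 + 112*c - 36)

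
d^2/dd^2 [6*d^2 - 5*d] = 12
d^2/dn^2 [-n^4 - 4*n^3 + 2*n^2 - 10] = -12*n^2 - 24*n + 4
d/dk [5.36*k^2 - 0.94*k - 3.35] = 10.72*k - 0.94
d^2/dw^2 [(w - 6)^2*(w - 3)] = 6*w - 30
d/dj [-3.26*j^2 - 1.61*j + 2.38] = -6.52*j - 1.61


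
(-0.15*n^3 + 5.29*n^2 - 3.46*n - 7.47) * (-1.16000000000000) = 0.174*n^3 - 6.1364*n^2 + 4.0136*n + 8.6652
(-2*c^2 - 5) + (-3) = -2*c^2 - 8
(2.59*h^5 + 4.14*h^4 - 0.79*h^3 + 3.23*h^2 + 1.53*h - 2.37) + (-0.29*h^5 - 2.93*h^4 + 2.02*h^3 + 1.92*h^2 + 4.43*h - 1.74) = 2.3*h^5 + 1.21*h^4 + 1.23*h^3 + 5.15*h^2 + 5.96*h - 4.11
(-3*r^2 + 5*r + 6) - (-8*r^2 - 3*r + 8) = 5*r^2 + 8*r - 2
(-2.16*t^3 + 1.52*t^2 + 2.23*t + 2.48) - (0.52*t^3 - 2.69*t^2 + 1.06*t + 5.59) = -2.68*t^3 + 4.21*t^2 + 1.17*t - 3.11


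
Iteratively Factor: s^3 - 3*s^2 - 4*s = (s)*(s^2 - 3*s - 4) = s*(s - 4)*(s + 1)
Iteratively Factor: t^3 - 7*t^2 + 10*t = (t)*(t^2 - 7*t + 10) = t*(t - 5)*(t - 2)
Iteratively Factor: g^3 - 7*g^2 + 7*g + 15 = (g - 3)*(g^2 - 4*g - 5) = (g - 5)*(g - 3)*(g + 1)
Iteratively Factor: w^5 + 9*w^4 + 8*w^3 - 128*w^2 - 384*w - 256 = (w + 1)*(w^4 + 8*w^3 - 128*w - 256) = (w - 4)*(w + 1)*(w^3 + 12*w^2 + 48*w + 64) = (w - 4)*(w + 1)*(w + 4)*(w^2 + 8*w + 16) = (w - 4)*(w + 1)*(w + 4)^2*(w + 4)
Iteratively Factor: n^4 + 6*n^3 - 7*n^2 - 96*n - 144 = (n + 3)*(n^3 + 3*n^2 - 16*n - 48) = (n + 3)^2*(n^2 - 16) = (n + 3)^2*(n + 4)*(n - 4)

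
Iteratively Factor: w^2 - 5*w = (w - 5)*(w)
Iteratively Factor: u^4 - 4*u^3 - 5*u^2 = (u)*(u^3 - 4*u^2 - 5*u) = u*(u + 1)*(u^2 - 5*u) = u^2*(u + 1)*(u - 5)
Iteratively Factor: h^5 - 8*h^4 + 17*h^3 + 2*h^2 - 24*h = (h - 4)*(h^4 - 4*h^3 + h^2 + 6*h) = (h - 4)*(h - 2)*(h^3 - 2*h^2 - 3*h) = (h - 4)*(h - 3)*(h - 2)*(h^2 + h) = (h - 4)*(h - 3)*(h - 2)*(h + 1)*(h)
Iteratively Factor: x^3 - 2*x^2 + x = (x - 1)*(x^2 - x) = x*(x - 1)*(x - 1)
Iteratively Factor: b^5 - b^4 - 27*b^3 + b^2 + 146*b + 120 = (b + 1)*(b^4 - 2*b^3 - 25*b^2 + 26*b + 120) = (b - 5)*(b + 1)*(b^3 + 3*b^2 - 10*b - 24) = (b - 5)*(b + 1)*(b + 4)*(b^2 - b - 6) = (b - 5)*(b - 3)*(b + 1)*(b + 4)*(b + 2)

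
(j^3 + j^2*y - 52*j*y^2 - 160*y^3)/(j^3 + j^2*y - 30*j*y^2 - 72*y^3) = (-j^2 + 3*j*y + 40*y^2)/(-j^2 + 3*j*y + 18*y^2)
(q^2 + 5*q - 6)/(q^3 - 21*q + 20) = (q + 6)/(q^2 + q - 20)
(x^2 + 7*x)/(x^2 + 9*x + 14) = x/(x + 2)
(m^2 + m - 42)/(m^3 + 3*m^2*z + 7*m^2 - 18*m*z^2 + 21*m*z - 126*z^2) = (6 - m)/(-m^2 - 3*m*z + 18*z^2)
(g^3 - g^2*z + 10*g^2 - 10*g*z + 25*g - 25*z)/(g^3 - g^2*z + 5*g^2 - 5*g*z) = (g + 5)/g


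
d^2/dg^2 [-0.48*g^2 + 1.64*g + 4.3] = -0.960000000000000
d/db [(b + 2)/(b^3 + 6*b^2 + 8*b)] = 2*(-b - 2)/(b^2*(b^2 + 8*b + 16))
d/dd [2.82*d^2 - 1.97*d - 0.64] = 5.64*d - 1.97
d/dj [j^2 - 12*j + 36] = 2*j - 12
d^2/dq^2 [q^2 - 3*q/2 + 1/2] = 2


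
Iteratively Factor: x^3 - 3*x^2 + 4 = (x + 1)*(x^2 - 4*x + 4) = (x - 2)*(x + 1)*(x - 2)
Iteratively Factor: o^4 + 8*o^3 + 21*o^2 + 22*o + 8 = (o + 4)*(o^3 + 4*o^2 + 5*o + 2) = (o + 1)*(o + 4)*(o^2 + 3*o + 2) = (o + 1)*(o + 2)*(o + 4)*(o + 1)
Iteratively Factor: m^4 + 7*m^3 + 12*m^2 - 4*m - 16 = (m + 4)*(m^3 + 3*m^2 - 4) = (m + 2)*(m + 4)*(m^2 + m - 2) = (m - 1)*(m + 2)*(m + 4)*(m + 2)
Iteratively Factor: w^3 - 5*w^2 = (w)*(w^2 - 5*w) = w^2*(w - 5)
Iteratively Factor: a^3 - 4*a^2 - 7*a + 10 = (a - 5)*(a^2 + a - 2) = (a - 5)*(a + 2)*(a - 1)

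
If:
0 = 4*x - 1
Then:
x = 1/4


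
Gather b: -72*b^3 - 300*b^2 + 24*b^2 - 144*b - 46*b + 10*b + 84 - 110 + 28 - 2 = -72*b^3 - 276*b^2 - 180*b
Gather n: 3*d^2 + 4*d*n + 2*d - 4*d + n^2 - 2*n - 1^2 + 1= 3*d^2 - 2*d + n^2 + n*(4*d - 2)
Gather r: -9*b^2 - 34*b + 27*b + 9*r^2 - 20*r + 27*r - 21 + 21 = -9*b^2 - 7*b + 9*r^2 + 7*r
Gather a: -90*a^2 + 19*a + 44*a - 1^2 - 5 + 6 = -90*a^2 + 63*a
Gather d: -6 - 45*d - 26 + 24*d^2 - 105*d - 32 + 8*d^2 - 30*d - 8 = 32*d^2 - 180*d - 72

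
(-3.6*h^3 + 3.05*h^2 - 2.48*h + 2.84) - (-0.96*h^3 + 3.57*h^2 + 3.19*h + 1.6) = -2.64*h^3 - 0.52*h^2 - 5.67*h + 1.24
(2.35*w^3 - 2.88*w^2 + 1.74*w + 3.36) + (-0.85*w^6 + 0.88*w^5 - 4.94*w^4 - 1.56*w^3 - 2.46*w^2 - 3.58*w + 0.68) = -0.85*w^6 + 0.88*w^5 - 4.94*w^4 + 0.79*w^3 - 5.34*w^2 - 1.84*w + 4.04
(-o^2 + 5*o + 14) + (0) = -o^2 + 5*o + 14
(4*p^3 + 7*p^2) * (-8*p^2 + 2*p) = -32*p^5 - 48*p^4 + 14*p^3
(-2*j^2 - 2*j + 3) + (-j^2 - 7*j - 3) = -3*j^2 - 9*j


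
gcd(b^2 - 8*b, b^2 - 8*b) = b^2 - 8*b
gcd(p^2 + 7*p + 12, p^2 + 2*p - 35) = 1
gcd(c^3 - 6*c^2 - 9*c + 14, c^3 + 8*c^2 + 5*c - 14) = c^2 + c - 2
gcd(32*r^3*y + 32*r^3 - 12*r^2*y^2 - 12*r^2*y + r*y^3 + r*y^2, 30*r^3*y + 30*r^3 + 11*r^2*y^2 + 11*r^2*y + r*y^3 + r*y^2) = r*y + r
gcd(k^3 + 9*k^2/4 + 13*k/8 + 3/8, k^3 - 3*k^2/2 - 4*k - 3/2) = k^2 + 3*k/2 + 1/2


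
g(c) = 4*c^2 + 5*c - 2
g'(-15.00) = -115.00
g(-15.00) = 823.00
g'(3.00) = 29.00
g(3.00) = 49.00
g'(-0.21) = 3.32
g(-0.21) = -2.87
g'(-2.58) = -15.64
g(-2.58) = 11.73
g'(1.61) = 17.88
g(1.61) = 16.42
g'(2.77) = 27.16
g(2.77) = 42.54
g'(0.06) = 5.48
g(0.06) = -1.69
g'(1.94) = 20.52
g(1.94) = 22.75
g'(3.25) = 31.00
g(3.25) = 56.50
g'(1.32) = 15.56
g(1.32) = 11.57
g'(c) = 8*c + 5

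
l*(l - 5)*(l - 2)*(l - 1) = l^4 - 8*l^3 + 17*l^2 - 10*l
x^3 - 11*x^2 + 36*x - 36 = (x - 6)*(x - 3)*(x - 2)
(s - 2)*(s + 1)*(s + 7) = s^3 + 6*s^2 - 9*s - 14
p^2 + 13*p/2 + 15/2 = (p + 3/2)*(p + 5)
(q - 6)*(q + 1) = q^2 - 5*q - 6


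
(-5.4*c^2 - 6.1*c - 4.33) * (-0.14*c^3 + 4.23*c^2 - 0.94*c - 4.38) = 0.756*c^5 - 21.988*c^4 - 20.1208*c^3 + 11.0701*c^2 + 30.7882*c + 18.9654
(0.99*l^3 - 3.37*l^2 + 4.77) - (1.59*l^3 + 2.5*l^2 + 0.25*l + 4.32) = -0.6*l^3 - 5.87*l^2 - 0.25*l + 0.449999999999999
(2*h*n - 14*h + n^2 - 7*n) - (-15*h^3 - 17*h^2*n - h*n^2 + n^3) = 15*h^3 + 17*h^2*n + h*n^2 + 2*h*n - 14*h - n^3 + n^2 - 7*n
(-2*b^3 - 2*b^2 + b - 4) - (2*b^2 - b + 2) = -2*b^3 - 4*b^2 + 2*b - 6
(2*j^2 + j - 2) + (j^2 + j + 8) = 3*j^2 + 2*j + 6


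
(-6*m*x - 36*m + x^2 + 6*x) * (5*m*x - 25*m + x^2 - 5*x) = -30*m^2*x^2 - 30*m^2*x + 900*m^2 - m*x^3 - m*x^2 + 30*m*x + x^4 + x^3 - 30*x^2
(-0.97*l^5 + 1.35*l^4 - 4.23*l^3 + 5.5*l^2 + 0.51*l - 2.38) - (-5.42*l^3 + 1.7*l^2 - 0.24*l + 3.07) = -0.97*l^5 + 1.35*l^4 + 1.19*l^3 + 3.8*l^2 + 0.75*l - 5.45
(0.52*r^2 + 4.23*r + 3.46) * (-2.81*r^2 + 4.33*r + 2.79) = -1.4612*r^4 - 9.6347*r^3 + 10.0441*r^2 + 26.7835*r + 9.6534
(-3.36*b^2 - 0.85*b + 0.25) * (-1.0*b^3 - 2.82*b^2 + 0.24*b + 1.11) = 3.36*b^5 + 10.3252*b^4 + 1.3406*b^3 - 4.6386*b^2 - 0.8835*b + 0.2775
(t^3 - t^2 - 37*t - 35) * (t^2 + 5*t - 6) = t^5 + 4*t^4 - 48*t^3 - 214*t^2 + 47*t + 210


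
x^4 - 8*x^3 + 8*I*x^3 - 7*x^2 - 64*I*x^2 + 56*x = x*(x - 8)*(x + I)*(x + 7*I)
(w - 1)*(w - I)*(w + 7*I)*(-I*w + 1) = -I*w^4 + 7*w^3 + I*w^3 - 7*w^2 - I*w^2 + 7*w + I*w - 7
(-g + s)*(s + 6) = -g*s - 6*g + s^2 + 6*s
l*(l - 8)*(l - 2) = l^3 - 10*l^2 + 16*l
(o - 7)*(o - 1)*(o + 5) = o^3 - 3*o^2 - 33*o + 35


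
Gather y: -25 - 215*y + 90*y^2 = 90*y^2 - 215*y - 25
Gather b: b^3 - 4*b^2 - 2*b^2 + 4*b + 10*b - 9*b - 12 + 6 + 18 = b^3 - 6*b^2 + 5*b + 12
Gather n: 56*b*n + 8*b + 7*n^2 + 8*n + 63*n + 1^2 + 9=8*b + 7*n^2 + n*(56*b + 71) + 10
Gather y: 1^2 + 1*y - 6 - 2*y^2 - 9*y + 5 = -2*y^2 - 8*y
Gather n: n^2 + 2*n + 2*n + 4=n^2 + 4*n + 4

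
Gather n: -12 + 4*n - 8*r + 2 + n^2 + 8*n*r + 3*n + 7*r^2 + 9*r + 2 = n^2 + n*(8*r + 7) + 7*r^2 + r - 8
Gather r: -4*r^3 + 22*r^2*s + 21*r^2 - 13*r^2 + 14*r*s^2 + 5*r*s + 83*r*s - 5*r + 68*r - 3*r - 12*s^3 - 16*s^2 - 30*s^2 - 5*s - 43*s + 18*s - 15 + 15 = -4*r^3 + r^2*(22*s + 8) + r*(14*s^2 + 88*s + 60) - 12*s^3 - 46*s^2 - 30*s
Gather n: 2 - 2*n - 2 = -2*n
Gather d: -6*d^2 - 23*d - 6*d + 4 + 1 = -6*d^2 - 29*d + 5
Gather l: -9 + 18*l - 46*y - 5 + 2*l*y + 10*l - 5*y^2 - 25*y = l*(2*y + 28) - 5*y^2 - 71*y - 14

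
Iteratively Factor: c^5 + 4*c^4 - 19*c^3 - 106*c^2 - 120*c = (c + 4)*(c^4 - 19*c^2 - 30*c) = (c - 5)*(c + 4)*(c^3 + 5*c^2 + 6*c) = (c - 5)*(c + 2)*(c + 4)*(c^2 + 3*c) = c*(c - 5)*(c + 2)*(c + 4)*(c + 3)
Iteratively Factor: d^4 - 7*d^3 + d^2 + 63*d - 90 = (d - 2)*(d^3 - 5*d^2 - 9*d + 45) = (d - 2)*(d + 3)*(d^2 - 8*d + 15) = (d - 5)*(d - 2)*(d + 3)*(d - 3)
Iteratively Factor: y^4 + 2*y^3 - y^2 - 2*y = (y - 1)*(y^3 + 3*y^2 + 2*y) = (y - 1)*(y + 1)*(y^2 + 2*y) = (y - 1)*(y + 1)*(y + 2)*(y)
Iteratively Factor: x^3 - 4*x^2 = (x)*(x^2 - 4*x) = x*(x - 4)*(x)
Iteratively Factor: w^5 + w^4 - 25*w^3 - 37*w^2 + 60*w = (w - 5)*(w^4 + 6*w^3 + 5*w^2 - 12*w) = (w - 5)*(w + 4)*(w^3 + 2*w^2 - 3*w) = (w - 5)*(w - 1)*(w + 4)*(w^2 + 3*w) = (w - 5)*(w - 1)*(w + 3)*(w + 4)*(w)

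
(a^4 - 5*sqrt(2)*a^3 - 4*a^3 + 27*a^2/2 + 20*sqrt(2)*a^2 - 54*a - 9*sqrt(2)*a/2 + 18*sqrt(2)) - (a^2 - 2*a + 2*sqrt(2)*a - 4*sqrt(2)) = a^4 - 5*sqrt(2)*a^3 - 4*a^3 + 25*a^2/2 + 20*sqrt(2)*a^2 - 52*a - 13*sqrt(2)*a/2 + 22*sqrt(2)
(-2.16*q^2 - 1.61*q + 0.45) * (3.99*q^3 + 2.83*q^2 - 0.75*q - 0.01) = -8.6184*q^5 - 12.5367*q^4 - 1.1408*q^3 + 2.5026*q^2 - 0.3214*q - 0.0045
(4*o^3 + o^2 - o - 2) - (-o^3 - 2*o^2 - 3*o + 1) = 5*o^3 + 3*o^2 + 2*o - 3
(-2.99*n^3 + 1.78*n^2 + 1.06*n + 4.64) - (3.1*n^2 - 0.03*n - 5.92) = -2.99*n^3 - 1.32*n^2 + 1.09*n + 10.56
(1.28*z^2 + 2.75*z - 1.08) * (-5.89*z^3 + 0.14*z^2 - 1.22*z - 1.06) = -7.5392*z^5 - 16.0183*z^4 + 5.1846*z^3 - 4.863*z^2 - 1.5974*z + 1.1448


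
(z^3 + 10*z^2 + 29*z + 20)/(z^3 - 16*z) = (z^2 + 6*z + 5)/(z*(z - 4))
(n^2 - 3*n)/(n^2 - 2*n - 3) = n/(n + 1)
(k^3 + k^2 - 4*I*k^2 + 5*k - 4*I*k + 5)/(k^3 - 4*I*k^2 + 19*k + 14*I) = (k^2 + k*(1 - 5*I) - 5*I)/(k^2 - 5*I*k + 14)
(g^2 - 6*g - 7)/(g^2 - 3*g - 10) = (-g^2 + 6*g + 7)/(-g^2 + 3*g + 10)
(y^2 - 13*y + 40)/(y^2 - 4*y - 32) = (y - 5)/(y + 4)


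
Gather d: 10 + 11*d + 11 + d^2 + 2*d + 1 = d^2 + 13*d + 22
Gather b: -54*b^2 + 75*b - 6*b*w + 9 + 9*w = -54*b^2 + b*(75 - 6*w) + 9*w + 9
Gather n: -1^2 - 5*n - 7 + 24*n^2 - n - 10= 24*n^2 - 6*n - 18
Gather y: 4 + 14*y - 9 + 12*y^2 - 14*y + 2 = 12*y^2 - 3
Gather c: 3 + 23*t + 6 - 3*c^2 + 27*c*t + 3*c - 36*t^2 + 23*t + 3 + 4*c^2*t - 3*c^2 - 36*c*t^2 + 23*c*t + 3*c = c^2*(4*t - 6) + c*(-36*t^2 + 50*t + 6) - 36*t^2 + 46*t + 12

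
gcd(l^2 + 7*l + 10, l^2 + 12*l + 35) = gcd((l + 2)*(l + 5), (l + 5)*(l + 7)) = l + 5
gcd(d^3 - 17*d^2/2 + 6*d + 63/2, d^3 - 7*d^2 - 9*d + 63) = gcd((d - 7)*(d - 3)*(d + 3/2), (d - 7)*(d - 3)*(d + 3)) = d^2 - 10*d + 21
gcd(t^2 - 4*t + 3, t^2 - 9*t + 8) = t - 1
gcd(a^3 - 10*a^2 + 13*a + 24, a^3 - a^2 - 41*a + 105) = a - 3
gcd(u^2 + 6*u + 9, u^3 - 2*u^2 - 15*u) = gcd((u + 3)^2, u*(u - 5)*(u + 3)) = u + 3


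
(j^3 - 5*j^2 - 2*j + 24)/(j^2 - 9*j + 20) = (j^2 - j - 6)/(j - 5)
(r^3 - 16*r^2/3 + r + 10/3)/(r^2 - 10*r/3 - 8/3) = (r^2 - 6*r + 5)/(r - 4)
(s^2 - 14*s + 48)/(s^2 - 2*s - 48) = (s - 6)/(s + 6)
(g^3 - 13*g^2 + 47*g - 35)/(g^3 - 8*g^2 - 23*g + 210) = (g^2 - 6*g + 5)/(g^2 - g - 30)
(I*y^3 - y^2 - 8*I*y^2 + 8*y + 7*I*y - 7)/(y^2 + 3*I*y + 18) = (I*y^3 - y^2*(1 + 8*I) + y*(8 + 7*I) - 7)/(y^2 + 3*I*y + 18)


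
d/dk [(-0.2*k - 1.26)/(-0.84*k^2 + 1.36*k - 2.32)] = (-0.168*k^2 - 2.1168*k + 2.1776)/(0.7056*k^4 - 2.2848*k^3 + 5.7472*k^2 - 6.3104*k + 5.3824)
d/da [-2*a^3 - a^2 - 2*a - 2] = -6*a^2 - 2*a - 2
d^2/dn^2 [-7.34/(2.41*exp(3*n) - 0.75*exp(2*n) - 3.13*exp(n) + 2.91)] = (-7.34*(-14.46*exp(2*n) + 3.0*exp(n) + 6.26)*(-7.23*exp(2*n) + 1.5*exp(n) + 3.13)*exp(n) + (159.2046*exp(2*n) - 22.02*exp(n) - 22.9742)*(2.41*exp(3*n) - 0.75*exp(2*n) - 3.13*exp(n) + 2.91))*exp(n)/(2.41*exp(3*n) - 0.75*exp(2*n) - 3.13*exp(n) + 2.91)^3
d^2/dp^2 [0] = 0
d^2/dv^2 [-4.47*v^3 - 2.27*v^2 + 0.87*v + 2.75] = -26.82*v - 4.54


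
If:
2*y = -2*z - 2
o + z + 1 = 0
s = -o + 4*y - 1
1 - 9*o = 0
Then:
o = 1/9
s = -2/3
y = 1/9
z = -10/9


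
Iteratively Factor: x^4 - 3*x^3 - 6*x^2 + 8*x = (x - 1)*(x^3 - 2*x^2 - 8*x) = x*(x - 1)*(x^2 - 2*x - 8) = x*(x - 1)*(x + 2)*(x - 4)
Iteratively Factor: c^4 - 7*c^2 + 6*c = (c + 3)*(c^3 - 3*c^2 + 2*c) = (c - 1)*(c + 3)*(c^2 - 2*c) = c*(c - 1)*(c + 3)*(c - 2)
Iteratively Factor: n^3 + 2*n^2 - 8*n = (n - 2)*(n^2 + 4*n) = n*(n - 2)*(n + 4)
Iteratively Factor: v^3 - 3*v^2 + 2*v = (v)*(v^2 - 3*v + 2) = v*(v - 2)*(v - 1)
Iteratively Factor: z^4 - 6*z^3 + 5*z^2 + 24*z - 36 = (z - 3)*(z^3 - 3*z^2 - 4*z + 12) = (z - 3)*(z + 2)*(z^2 - 5*z + 6) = (z - 3)*(z - 2)*(z + 2)*(z - 3)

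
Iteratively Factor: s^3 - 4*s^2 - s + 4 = (s - 1)*(s^2 - 3*s - 4) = (s - 1)*(s + 1)*(s - 4)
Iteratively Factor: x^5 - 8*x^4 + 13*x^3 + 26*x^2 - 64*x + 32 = (x - 1)*(x^4 - 7*x^3 + 6*x^2 + 32*x - 32) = (x - 1)^2*(x^3 - 6*x^2 + 32) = (x - 4)*(x - 1)^2*(x^2 - 2*x - 8) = (x - 4)*(x - 1)^2*(x + 2)*(x - 4)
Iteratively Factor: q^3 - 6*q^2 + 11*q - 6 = (q - 1)*(q^2 - 5*q + 6) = (q - 2)*(q - 1)*(q - 3)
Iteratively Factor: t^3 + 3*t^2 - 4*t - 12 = (t - 2)*(t^2 + 5*t + 6) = (t - 2)*(t + 2)*(t + 3)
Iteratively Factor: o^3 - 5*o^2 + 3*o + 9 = (o - 3)*(o^2 - 2*o - 3) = (o - 3)^2*(o + 1)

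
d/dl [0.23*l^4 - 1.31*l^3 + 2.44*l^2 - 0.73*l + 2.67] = 0.92*l^3 - 3.93*l^2 + 4.88*l - 0.73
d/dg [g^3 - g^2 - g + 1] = 3*g^2 - 2*g - 1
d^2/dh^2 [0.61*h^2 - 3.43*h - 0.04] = 1.22000000000000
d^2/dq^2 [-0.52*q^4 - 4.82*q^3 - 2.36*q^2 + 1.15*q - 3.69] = -6.24*q^2 - 28.92*q - 4.72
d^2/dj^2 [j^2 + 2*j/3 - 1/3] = 2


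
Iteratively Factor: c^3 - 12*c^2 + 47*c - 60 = (c - 5)*(c^2 - 7*c + 12) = (c - 5)*(c - 3)*(c - 4)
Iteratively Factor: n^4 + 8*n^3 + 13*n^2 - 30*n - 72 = (n + 4)*(n^3 + 4*n^2 - 3*n - 18) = (n - 2)*(n + 4)*(n^2 + 6*n + 9) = (n - 2)*(n + 3)*(n + 4)*(n + 3)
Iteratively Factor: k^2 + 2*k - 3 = (k - 1)*(k + 3)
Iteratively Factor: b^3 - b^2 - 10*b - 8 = (b - 4)*(b^2 + 3*b + 2) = (b - 4)*(b + 2)*(b + 1)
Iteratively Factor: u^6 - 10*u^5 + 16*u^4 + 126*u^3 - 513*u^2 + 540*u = (u - 3)*(u^5 - 7*u^4 - 5*u^3 + 111*u^2 - 180*u) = u*(u - 3)*(u^4 - 7*u^3 - 5*u^2 + 111*u - 180) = u*(u - 5)*(u - 3)*(u^3 - 2*u^2 - 15*u + 36) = u*(u - 5)*(u - 3)^2*(u^2 + u - 12) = u*(u - 5)*(u - 3)^2*(u + 4)*(u - 3)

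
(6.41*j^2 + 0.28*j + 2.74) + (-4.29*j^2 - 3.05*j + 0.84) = 2.12*j^2 - 2.77*j + 3.58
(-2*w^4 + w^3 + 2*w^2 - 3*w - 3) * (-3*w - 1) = 6*w^5 - w^4 - 7*w^3 + 7*w^2 + 12*w + 3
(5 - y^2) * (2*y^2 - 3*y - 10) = -2*y^4 + 3*y^3 + 20*y^2 - 15*y - 50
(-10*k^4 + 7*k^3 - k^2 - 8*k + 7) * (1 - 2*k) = 20*k^5 - 24*k^4 + 9*k^3 + 15*k^2 - 22*k + 7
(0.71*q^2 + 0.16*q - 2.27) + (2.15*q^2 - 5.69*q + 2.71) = 2.86*q^2 - 5.53*q + 0.44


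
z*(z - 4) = z^2 - 4*z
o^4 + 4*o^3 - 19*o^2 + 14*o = o*(o - 2)*(o - 1)*(o + 7)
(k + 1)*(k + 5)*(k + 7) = k^3 + 13*k^2 + 47*k + 35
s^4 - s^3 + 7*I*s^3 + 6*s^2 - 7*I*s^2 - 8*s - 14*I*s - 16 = (s - 2)*(s + 1)*(s - I)*(s + 8*I)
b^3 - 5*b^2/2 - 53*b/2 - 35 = (b - 7)*(b + 2)*(b + 5/2)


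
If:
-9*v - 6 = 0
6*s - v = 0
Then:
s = -1/9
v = -2/3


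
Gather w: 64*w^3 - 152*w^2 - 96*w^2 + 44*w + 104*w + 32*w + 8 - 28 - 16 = 64*w^3 - 248*w^2 + 180*w - 36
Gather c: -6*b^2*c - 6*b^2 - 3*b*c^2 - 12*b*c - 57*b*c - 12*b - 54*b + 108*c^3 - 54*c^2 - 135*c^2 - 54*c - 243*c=-6*b^2 - 66*b + 108*c^3 + c^2*(-3*b - 189) + c*(-6*b^2 - 69*b - 297)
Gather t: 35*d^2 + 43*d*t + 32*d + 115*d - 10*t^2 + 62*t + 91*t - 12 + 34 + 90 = 35*d^2 + 147*d - 10*t^2 + t*(43*d + 153) + 112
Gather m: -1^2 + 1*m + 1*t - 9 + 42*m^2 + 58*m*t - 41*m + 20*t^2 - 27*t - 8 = 42*m^2 + m*(58*t - 40) + 20*t^2 - 26*t - 18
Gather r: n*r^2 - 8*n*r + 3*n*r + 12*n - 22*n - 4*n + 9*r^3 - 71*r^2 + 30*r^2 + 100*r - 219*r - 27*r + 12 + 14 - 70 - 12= -14*n + 9*r^3 + r^2*(n - 41) + r*(-5*n - 146) - 56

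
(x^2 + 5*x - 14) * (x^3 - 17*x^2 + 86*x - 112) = x^5 - 12*x^4 - 13*x^3 + 556*x^2 - 1764*x + 1568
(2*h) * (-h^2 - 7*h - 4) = -2*h^3 - 14*h^2 - 8*h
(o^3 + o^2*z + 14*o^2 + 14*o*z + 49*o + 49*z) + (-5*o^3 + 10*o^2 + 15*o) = -4*o^3 + o^2*z + 24*o^2 + 14*o*z + 64*o + 49*z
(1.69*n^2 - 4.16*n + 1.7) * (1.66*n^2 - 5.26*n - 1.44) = 2.8054*n^4 - 15.795*n^3 + 22.27*n^2 - 2.9516*n - 2.448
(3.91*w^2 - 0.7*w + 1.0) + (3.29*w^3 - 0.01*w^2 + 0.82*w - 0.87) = 3.29*w^3 + 3.9*w^2 + 0.12*w + 0.13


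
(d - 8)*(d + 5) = d^2 - 3*d - 40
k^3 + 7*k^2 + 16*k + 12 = (k + 2)^2*(k + 3)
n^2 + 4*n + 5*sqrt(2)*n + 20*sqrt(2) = (n + 4)*(n + 5*sqrt(2))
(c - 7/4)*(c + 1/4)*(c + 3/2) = c^3 - 43*c/16 - 21/32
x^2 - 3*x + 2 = (x - 2)*(x - 1)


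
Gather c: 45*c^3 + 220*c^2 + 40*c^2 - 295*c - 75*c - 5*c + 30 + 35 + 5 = 45*c^3 + 260*c^2 - 375*c + 70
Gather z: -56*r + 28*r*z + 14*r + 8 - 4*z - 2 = -42*r + z*(28*r - 4) + 6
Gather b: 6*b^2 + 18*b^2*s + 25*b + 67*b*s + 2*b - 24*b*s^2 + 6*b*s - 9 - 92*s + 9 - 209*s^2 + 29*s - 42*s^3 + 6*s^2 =b^2*(18*s + 6) + b*(-24*s^2 + 73*s + 27) - 42*s^3 - 203*s^2 - 63*s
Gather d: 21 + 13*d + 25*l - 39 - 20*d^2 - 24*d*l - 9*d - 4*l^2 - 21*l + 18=-20*d^2 + d*(4 - 24*l) - 4*l^2 + 4*l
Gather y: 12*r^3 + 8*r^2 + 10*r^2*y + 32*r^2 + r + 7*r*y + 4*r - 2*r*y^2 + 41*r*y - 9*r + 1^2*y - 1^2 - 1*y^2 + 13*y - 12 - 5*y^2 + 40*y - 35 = 12*r^3 + 40*r^2 - 4*r + y^2*(-2*r - 6) + y*(10*r^2 + 48*r + 54) - 48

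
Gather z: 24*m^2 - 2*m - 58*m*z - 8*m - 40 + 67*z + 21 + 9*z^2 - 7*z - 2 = 24*m^2 - 10*m + 9*z^2 + z*(60 - 58*m) - 21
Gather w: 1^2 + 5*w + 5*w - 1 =10*w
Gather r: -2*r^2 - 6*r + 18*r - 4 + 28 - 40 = -2*r^2 + 12*r - 16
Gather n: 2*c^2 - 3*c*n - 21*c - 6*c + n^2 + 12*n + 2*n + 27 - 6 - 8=2*c^2 - 27*c + n^2 + n*(14 - 3*c) + 13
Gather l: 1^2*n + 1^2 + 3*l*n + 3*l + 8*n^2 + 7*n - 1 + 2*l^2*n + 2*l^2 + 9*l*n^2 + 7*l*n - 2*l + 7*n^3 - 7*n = l^2*(2*n + 2) + l*(9*n^2 + 10*n + 1) + 7*n^3 + 8*n^2 + n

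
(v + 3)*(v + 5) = v^2 + 8*v + 15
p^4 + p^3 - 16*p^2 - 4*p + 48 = (p - 3)*(p - 2)*(p + 2)*(p + 4)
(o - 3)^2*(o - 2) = o^3 - 8*o^2 + 21*o - 18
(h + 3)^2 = h^2 + 6*h + 9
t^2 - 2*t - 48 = (t - 8)*(t + 6)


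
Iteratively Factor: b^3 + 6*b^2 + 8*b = (b + 4)*(b^2 + 2*b) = (b + 2)*(b + 4)*(b)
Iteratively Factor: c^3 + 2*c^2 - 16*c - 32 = (c + 4)*(c^2 - 2*c - 8) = (c - 4)*(c + 4)*(c + 2)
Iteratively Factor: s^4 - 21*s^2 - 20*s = (s)*(s^3 - 21*s - 20) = s*(s - 5)*(s^2 + 5*s + 4) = s*(s - 5)*(s + 1)*(s + 4)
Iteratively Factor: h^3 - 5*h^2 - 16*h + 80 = (h + 4)*(h^2 - 9*h + 20) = (h - 4)*(h + 4)*(h - 5)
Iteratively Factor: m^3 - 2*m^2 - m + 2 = (m - 2)*(m^2 - 1) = (m - 2)*(m + 1)*(m - 1)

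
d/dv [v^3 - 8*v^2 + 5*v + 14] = 3*v^2 - 16*v + 5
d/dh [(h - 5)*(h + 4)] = 2*h - 1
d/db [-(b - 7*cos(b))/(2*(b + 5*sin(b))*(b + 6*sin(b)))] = (-7*b^2*sin(b) + 11*b^2*cos(b) + b^2 + 30*b*sin(2*b) - 14*b*cos(b) - 77*b - 525*sin(b)/2 - 77*sin(2*b)/2 - 105*sin(3*b)/2 + 15*cos(2*b) - 15)/(2*(b + 5*sin(b))^2*(b + 6*sin(b))^2)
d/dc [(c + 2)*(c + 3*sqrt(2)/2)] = 2*c + 2 + 3*sqrt(2)/2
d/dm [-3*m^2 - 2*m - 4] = -6*m - 2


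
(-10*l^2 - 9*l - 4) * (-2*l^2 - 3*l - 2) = 20*l^4 + 48*l^3 + 55*l^2 + 30*l + 8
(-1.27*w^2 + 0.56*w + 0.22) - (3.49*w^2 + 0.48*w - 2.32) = -4.76*w^2 + 0.0800000000000001*w + 2.54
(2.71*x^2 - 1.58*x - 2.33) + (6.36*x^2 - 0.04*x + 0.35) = 9.07*x^2 - 1.62*x - 1.98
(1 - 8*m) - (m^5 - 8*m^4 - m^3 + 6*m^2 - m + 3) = -m^5 + 8*m^4 + m^3 - 6*m^2 - 7*m - 2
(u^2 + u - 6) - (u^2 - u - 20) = 2*u + 14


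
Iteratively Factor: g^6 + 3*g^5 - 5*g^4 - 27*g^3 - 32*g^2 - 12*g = (g + 2)*(g^5 + g^4 - 7*g^3 - 13*g^2 - 6*g) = (g + 1)*(g + 2)*(g^4 - 7*g^2 - 6*g) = (g + 1)^2*(g + 2)*(g^3 - g^2 - 6*g) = (g - 3)*(g + 1)^2*(g + 2)*(g^2 + 2*g) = g*(g - 3)*(g + 1)^2*(g + 2)*(g + 2)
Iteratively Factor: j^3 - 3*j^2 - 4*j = (j + 1)*(j^2 - 4*j) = j*(j + 1)*(j - 4)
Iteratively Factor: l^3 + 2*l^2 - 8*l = (l + 4)*(l^2 - 2*l) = l*(l + 4)*(l - 2)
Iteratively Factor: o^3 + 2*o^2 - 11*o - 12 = (o + 4)*(o^2 - 2*o - 3) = (o + 1)*(o + 4)*(o - 3)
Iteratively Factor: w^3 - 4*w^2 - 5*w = (w - 5)*(w^2 + w) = (w - 5)*(w + 1)*(w)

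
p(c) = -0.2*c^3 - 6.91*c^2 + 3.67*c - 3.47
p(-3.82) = -107.17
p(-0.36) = -5.68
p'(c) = -0.6*c^2 - 13.82*c + 3.67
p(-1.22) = -17.87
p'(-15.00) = 75.97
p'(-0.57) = 11.35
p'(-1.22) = 19.64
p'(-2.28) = 32.06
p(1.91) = -23.06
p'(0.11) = 2.14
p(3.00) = -60.05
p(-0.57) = -7.77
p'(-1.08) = 17.90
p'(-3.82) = 47.71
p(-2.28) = -45.39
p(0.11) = -3.15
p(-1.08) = -15.24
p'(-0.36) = 8.57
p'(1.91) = -24.92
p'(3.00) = -43.19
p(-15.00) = -938.27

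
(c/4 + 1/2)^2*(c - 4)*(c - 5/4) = c^4/16 - 5*c^3/64 - 3*c^2/4 - c/16 + 5/4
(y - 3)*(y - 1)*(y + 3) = y^3 - y^2 - 9*y + 9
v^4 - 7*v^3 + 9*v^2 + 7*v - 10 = (v - 5)*(v - 2)*(v - 1)*(v + 1)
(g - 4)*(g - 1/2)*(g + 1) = g^3 - 7*g^2/2 - 5*g/2 + 2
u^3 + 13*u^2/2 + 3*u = u*(u + 1/2)*(u + 6)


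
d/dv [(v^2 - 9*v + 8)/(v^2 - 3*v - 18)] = 2*(3*v^2 - 26*v + 93)/(v^4 - 6*v^3 - 27*v^2 + 108*v + 324)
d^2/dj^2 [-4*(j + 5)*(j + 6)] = -8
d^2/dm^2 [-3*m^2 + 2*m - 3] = -6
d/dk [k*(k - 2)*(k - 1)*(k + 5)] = 4*k^3 + 6*k^2 - 26*k + 10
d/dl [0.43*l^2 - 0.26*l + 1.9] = 0.86*l - 0.26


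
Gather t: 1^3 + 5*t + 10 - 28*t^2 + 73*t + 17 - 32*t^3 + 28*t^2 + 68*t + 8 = -32*t^3 + 146*t + 36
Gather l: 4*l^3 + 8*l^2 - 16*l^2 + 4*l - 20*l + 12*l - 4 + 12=4*l^3 - 8*l^2 - 4*l + 8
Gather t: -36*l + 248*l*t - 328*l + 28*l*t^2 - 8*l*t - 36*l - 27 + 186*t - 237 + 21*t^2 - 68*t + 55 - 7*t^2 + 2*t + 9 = -400*l + t^2*(28*l + 14) + t*(240*l + 120) - 200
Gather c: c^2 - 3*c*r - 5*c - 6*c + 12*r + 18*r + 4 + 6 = c^2 + c*(-3*r - 11) + 30*r + 10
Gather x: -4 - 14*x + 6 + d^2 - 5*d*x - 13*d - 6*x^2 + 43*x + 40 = d^2 - 13*d - 6*x^2 + x*(29 - 5*d) + 42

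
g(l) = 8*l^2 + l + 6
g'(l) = 16*l + 1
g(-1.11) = 14.75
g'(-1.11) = -16.76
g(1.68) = 30.26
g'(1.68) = 27.88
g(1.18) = 18.32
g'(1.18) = 19.88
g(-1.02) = 13.30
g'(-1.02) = -15.32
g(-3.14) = 81.74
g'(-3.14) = -49.24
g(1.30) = 20.82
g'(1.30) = 21.80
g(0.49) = 8.41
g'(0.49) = 8.84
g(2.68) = 66.14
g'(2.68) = 43.88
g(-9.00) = 645.00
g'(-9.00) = -143.00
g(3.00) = 81.00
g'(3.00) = 49.00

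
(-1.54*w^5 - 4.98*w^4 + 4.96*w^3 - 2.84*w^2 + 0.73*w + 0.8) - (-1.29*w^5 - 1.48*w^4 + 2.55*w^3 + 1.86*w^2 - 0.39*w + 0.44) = -0.25*w^5 - 3.5*w^4 + 2.41*w^3 - 4.7*w^2 + 1.12*w + 0.36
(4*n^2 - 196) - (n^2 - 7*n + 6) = 3*n^2 + 7*n - 202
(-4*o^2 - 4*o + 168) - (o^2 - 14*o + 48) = -5*o^2 + 10*o + 120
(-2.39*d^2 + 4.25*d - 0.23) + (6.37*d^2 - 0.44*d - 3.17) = 3.98*d^2 + 3.81*d - 3.4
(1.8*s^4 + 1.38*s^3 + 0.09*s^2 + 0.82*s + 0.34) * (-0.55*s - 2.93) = -0.99*s^5 - 6.033*s^4 - 4.0929*s^3 - 0.7147*s^2 - 2.5896*s - 0.9962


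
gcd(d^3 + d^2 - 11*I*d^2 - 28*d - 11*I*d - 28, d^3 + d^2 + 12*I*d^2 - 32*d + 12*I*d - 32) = d + 1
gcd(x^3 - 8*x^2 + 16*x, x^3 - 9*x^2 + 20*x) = x^2 - 4*x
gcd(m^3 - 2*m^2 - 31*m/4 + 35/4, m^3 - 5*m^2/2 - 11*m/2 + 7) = m^2 - 9*m/2 + 7/2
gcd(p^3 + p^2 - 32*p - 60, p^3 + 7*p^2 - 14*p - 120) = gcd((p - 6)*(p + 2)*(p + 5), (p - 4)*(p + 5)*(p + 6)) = p + 5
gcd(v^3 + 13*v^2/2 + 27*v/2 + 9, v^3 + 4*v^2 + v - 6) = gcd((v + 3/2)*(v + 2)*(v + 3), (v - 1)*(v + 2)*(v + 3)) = v^2 + 5*v + 6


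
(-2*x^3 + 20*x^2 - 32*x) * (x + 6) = -2*x^4 + 8*x^3 + 88*x^2 - 192*x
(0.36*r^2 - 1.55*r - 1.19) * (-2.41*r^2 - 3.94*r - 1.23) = -0.8676*r^4 + 2.3171*r^3 + 8.5321*r^2 + 6.5951*r + 1.4637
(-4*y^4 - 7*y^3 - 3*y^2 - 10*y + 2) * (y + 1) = -4*y^5 - 11*y^4 - 10*y^3 - 13*y^2 - 8*y + 2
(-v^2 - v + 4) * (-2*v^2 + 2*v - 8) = 2*v^4 - 2*v^2 + 16*v - 32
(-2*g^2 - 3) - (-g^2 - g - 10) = -g^2 + g + 7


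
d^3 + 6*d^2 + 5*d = d*(d + 1)*(d + 5)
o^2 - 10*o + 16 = (o - 8)*(o - 2)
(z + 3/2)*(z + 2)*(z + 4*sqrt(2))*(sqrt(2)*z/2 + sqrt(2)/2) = sqrt(2)*z^4/2 + 9*sqrt(2)*z^3/4 + 4*z^3 + 13*sqrt(2)*z^2/4 + 18*z^2 + 3*sqrt(2)*z/2 + 26*z + 12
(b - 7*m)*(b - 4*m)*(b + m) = b^3 - 10*b^2*m + 17*b*m^2 + 28*m^3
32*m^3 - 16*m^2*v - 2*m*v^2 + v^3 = (-4*m + v)*(-2*m + v)*(4*m + v)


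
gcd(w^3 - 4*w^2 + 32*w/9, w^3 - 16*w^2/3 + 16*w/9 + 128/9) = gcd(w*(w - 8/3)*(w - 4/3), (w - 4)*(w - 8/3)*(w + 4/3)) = w - 8/3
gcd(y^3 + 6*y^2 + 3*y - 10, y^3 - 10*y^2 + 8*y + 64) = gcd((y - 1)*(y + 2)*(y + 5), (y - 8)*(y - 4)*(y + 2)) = y + 2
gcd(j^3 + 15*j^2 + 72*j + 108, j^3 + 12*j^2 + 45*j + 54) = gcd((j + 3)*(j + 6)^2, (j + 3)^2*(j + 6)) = j^2 + 9*j + 18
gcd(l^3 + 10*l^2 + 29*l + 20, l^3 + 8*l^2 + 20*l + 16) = l + 4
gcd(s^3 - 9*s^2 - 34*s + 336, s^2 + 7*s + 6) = s + 6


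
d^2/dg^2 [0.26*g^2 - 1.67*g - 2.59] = 0.520000000000000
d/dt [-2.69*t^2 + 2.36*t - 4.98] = 2.36 - 5.38*t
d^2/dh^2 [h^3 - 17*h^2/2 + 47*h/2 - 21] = 6*h - 17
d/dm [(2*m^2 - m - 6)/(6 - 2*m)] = (-m^2 + 6*m - 9/2)/(m^2 - 6*m + 9)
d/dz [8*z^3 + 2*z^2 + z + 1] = 24*z^2 + 4*z + 1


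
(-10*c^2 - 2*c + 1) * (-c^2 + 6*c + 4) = 10*c^4 - 58*c^3 - 53*c^2 - 2*c + 4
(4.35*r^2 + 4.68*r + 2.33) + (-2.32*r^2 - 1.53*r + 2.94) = 2.03*r^2 + 3.15*r + 5.27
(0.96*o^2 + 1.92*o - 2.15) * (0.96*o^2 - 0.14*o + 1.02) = 0.9216*o^4 + 1.7088*o^3 - 1.3536*o^2 + 2.2594*o - 2.193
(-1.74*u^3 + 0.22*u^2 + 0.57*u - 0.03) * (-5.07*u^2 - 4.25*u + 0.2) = 8.8218*u^5 + 6.2796*u^4 - 4.1729*u^3 - 2.2264*u^2 + 0.2415*u - 0.006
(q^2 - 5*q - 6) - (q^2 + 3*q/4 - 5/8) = -23*q/4 - 43/8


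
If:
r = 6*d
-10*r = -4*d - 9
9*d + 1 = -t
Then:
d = 9/56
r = 27/28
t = -137/56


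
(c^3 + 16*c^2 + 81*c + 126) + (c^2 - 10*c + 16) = c^3 + 17*c^2 + 71*c + 142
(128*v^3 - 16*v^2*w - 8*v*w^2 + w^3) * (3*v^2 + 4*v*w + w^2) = 384*v^5 + 464*v^4*w + 40*v^3*w^2 - 45*v^2*w^3 - 4*v*w^4 + w^5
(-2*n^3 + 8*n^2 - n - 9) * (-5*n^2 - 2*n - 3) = 10*n^5 - 36*n^4 - 5*n^3 + 23*n^2 + 21*n + 27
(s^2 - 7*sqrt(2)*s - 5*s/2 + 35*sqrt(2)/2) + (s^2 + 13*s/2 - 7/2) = 2*s^2 - 7*sqrt(2)*s + 4*s - 7/2 + 35*sqrt(2)/2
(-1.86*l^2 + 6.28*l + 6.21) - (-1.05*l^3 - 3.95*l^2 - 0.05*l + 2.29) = 1.05*l^3 + 2.09*l^2 + 6.33*l + 3.92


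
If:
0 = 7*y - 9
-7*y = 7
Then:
No Solution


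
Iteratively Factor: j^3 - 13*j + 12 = (j - 1)*(j^2 + j - 12) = (j - 1)*(j + 4)*(j - 3)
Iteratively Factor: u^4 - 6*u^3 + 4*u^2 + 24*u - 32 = (u - 2)*(u^3 - 4*u^2 - 4*u + 16) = (u - 2)^2*(u^2 - 2*u - 8) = (u - 2)^2*(u + 2)*(u - 4)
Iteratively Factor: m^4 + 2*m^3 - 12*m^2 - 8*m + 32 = (m + 4)*(m^3 - 2*m^2 - 4*m + 8) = (m - 2)*(m + 4)*(m^2 - 4) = (m - 2)^2*(m + 4)*(m + 2)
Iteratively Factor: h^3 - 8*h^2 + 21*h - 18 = (h - 2)*(h^2 - 6*h + 9) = (h - 3)*(h - 2)*(h - 3)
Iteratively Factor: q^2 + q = (q + 1)*(q)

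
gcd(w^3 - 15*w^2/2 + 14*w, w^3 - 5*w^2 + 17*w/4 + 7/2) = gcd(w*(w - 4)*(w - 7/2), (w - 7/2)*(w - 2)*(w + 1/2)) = w - 7/2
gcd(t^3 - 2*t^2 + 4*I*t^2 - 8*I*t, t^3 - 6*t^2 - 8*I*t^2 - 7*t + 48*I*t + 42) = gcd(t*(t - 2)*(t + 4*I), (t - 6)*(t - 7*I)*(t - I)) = 1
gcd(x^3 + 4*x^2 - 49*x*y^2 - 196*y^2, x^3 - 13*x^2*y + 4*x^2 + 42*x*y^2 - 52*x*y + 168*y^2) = x^2 - 7*x*y + 4*x - 28*y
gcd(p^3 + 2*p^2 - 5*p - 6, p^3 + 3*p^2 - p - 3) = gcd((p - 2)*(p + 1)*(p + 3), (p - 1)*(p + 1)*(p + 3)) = p^2 + 4*p + 3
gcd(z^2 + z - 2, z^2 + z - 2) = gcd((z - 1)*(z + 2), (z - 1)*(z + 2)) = z^2 + z - 2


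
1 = 1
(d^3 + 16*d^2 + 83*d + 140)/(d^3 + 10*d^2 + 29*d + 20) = (d + 7)/(d + 1)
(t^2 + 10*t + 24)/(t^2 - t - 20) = (t + 6)/(t - 5)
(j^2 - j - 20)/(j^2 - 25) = (j + 4)/(j + 5)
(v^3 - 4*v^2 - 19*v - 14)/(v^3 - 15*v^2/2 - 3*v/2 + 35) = 2*(v + 1)/(2*v - 5)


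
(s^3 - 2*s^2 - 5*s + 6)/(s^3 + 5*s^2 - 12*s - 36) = (s - 1)/(s + 6)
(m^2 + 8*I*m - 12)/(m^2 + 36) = (m + 2*I)/(m - 6*I)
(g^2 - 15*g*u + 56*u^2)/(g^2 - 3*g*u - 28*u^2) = (g - 8*u)/(g + 4*u)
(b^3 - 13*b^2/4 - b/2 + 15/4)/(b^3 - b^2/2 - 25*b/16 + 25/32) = 8*(b^2 - 2*b - 3)/(8*b^2 + 6*b - 5)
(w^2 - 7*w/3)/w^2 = (w - 7/3)/w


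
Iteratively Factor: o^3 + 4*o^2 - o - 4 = (o + 4)*(o^2 - 1) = (o - 1)*(o + 4)*(o + 1)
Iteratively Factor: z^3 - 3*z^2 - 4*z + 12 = (z - 3)*(z^2 - 4) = (z - 3)*(z + 2)*(z - 2)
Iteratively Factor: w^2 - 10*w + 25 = (w - 5)*(w - 5)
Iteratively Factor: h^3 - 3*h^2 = (h)*(h^2 - 3*h) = h*(h - 3)*(h)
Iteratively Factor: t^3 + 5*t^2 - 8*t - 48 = (t + 4)*(t^2 + t - 12) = (t - 3)*(t + 4)*(t + 4)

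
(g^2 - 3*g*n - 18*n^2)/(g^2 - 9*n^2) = (g - 6*n)/(g - 3*n)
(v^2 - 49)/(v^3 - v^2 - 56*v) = (v - 7)/(v*(v - 8))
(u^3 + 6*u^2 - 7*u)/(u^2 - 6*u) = (u^2 + 6*u - 7)/(u - 6)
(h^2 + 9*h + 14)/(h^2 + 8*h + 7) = (h + 2)/(h + 1)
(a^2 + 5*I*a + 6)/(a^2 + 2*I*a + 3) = (a + 6*I)/(a + 3*I)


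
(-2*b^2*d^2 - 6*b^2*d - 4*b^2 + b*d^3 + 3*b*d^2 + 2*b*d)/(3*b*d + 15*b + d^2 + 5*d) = b*(-2*b*d^2 - 6*b*d - 4*b + d^3 + 3*d^2 + 2*d)/(3*b*d + 15*b + d^2 + 5*d)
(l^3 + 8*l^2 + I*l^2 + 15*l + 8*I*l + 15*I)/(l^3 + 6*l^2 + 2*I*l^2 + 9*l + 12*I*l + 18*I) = (l^2 + l*(5 + I) + 5*I)/(l^2 + l*(3 + 2*I) + 6*I)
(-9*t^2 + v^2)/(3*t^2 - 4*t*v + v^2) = (-3*t - v)/(t - v)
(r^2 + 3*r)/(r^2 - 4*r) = (r + 3)/(r - 4)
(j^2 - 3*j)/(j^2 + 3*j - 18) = j/(j + 6)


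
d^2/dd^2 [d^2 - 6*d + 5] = 2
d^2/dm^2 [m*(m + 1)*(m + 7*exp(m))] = 7*m^2*exp(m) + 35*m*exp(m) + 6*m + 28*exp(m) + 2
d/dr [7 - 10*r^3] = -30*r^2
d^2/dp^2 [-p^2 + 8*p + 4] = -2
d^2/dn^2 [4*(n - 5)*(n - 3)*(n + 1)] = 24*n - 56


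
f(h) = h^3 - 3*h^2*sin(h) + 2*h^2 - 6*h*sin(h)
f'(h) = -3*h^2*cos(h) + 3*h^2 - 6*h*sin(h) - 6*h*cos(h) + 4*h - 6*sin(h)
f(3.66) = 106.61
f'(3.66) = 122.66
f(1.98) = -6.09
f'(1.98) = 12.68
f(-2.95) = -6.67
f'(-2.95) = 20.33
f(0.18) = -0.14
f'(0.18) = -1.61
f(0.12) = -0.06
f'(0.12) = -1.04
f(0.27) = -0.32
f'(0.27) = -2.51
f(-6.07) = -165.64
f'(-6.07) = 20.25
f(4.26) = 185.56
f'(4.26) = 134.84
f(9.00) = 768.60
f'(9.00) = 524.88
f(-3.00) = -7.73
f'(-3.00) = 22.22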